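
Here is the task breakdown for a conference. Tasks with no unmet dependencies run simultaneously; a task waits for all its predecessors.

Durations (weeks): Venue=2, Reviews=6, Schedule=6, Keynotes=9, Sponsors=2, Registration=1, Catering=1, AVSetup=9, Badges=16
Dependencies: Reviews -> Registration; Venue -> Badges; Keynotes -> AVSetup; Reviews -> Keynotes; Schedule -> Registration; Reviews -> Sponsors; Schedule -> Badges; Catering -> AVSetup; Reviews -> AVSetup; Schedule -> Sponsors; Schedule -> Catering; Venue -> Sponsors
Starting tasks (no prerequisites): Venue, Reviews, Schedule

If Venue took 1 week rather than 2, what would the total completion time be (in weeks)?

24

Actual critical path: Reviews→Keynotes→AVSetup = 6+9+9 = 24 ⇒ 24 weeks.
Venue is off the critical path — its longest chain is 18 weeks, giving 6 of slack.
That remains the longest chain; total 24 weeks.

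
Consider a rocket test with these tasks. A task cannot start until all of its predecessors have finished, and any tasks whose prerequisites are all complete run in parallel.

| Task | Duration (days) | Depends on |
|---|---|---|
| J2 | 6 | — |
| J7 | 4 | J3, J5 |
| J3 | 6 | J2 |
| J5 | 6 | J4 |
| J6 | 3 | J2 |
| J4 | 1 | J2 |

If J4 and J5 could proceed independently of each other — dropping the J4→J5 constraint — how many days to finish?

16

Original critical path: J2→J4→J5→J7 = 6+1+6+4 = 17 ⇒ 17 days.
Without J4→J5, J5's earliest start moves from 7 to 0.
The longest chain is now J2→J3→J7 = 6+6+4 = 16, so the rocket test takes 16 days.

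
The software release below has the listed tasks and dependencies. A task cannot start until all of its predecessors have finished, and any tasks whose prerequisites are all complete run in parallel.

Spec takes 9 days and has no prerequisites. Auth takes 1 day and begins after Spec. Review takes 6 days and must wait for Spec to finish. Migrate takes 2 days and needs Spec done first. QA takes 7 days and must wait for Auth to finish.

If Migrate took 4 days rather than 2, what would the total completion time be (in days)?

17

Critical path before the change: Spec→Auth→QA = 9+1+7 = 17 giving 17 days.
Migrate is off the critical path — its longest chain is 11 days, giving 6 of slack.
That remains the longest chain; total 17 days.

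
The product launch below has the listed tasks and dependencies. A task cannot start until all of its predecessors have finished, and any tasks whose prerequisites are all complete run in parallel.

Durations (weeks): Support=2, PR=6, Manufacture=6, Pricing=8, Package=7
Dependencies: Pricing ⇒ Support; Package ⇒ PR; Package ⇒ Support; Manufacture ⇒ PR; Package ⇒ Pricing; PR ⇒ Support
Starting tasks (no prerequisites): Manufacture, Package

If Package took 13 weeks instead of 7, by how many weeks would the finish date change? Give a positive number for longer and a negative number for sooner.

Actual critical path: Package→Pricing→Support = 7+8+2 = 17 ⇒ 17 weeks.
Package is on the critical path; changing it to 13 makes that path 23 weeks.
No other chain overtakes it, so the finish is 23 weeks.
Change in finish: 23 − 17 = +6 weeks.

6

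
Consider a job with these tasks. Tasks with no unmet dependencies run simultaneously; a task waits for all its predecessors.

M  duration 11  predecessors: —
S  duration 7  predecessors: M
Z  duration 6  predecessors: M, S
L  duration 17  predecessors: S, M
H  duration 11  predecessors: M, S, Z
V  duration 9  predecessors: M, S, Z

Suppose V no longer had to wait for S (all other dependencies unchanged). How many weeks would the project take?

Before: longest chain M→S→Z→H = 11+7+6+11 = 35, finish 35.
Dropping S→V doesn't change V's earliest start (24); another predecessor still binds.
The longest chain is now M→S→Z→H = 11+7+6+11 = 35, so the project takes 35 weeks.

35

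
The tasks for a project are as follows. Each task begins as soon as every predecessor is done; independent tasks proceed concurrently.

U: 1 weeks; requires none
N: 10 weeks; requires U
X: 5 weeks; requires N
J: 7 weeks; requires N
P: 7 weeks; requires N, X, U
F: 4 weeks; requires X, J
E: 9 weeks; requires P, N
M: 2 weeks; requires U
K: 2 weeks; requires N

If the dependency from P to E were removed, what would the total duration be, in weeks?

Original critical path: U→N→X→P→E = 1+10+5+7+9 = 32 ⇒ 32 weeks.
Without P→E, E's earliest start moves from 23 to 11.
The longest chain is now U→N→X→P = 1+10+5+7 = 23, so the job takes 23 weeks.

23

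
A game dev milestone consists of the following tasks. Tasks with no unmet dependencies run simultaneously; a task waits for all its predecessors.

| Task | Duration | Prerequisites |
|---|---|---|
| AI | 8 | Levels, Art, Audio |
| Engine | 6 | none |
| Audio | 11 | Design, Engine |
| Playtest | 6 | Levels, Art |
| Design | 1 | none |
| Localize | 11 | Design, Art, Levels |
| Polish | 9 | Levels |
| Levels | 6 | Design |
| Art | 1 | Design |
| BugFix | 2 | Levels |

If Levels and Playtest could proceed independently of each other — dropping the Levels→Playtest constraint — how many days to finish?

Before: longest chain Engine→Audio→AI = 6+11+8 = 25, finish 25.
Without Levels→Playtest, Playtest's earliest start moves from 7 to 2.
After: Engine→Audio→AI = 6+11+8 = 25 → 25 days.

25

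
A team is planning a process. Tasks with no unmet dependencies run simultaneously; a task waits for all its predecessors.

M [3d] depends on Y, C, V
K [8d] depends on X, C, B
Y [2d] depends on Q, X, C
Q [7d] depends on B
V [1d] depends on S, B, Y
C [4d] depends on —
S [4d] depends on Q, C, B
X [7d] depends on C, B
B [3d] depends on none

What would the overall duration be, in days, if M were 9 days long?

24

The binding path is C→X→K = 4+7+8 = 19; finish at 19 days.
The longest path through M is only 18 days, so M has float 1.
Now B→Q→S→V→M = 3+7+4+1+9 = 24 is longest, so the finish becomes 24 days.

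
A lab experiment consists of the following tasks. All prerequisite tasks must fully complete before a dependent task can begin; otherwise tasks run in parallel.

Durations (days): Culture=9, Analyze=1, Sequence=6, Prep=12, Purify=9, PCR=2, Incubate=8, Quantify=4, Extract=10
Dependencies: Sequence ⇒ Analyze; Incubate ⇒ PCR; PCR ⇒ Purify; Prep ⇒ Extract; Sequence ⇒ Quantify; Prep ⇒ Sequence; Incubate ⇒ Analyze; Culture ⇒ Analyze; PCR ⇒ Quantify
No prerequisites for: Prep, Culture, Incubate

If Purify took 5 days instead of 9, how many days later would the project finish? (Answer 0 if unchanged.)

Actual critical path: Prep→Extract = 12+10 = 22 ⇒ 22 days.
Purify has 3 days of float (longest path through it is 19).
The critical path is still Prep→Extract; finish is now 22 days.
Change in finish: 22 − 22 = +0 days.

0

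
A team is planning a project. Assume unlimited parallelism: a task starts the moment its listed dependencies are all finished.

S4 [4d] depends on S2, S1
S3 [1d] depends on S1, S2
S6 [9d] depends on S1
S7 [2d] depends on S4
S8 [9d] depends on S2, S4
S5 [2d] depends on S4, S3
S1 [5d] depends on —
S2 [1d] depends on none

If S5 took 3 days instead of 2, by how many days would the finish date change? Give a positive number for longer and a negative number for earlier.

0

As given, the longest chain is S1→S4→S8 = 5+4+9 = 18, so the finish is 18 days.
The longest path through S5 is only 11 days, so S5 has float 7.
That remains the longest chain; total 18 days.
Change in finish: 18 − 18 = +0 days.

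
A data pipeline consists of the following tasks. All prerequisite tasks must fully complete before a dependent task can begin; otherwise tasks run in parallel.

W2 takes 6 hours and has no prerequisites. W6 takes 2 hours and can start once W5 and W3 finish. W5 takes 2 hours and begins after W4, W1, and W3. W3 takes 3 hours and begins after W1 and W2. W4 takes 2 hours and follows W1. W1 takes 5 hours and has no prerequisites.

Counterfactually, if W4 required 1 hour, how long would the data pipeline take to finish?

13

Critical path before the change: W2→W3→W5→W6 = 6+3+2+2 = 13 giving 13 hours.
The longest path through W4 is only 11 hours, so W4 has float 2.
That remains the longest chain; total 13 hours.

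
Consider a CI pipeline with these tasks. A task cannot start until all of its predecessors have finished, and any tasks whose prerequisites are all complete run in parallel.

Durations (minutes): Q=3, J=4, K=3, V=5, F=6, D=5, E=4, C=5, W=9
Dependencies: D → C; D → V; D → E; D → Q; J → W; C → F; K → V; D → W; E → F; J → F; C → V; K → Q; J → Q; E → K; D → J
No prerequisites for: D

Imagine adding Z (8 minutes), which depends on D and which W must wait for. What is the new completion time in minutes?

Originally the CI pipeline takes 18 minutes.
With Z inserted, W now waits for max(J, D, Z).
New critical path: D→Z→W = 5+8+9 = 22 ⇒ 22 minutes.

22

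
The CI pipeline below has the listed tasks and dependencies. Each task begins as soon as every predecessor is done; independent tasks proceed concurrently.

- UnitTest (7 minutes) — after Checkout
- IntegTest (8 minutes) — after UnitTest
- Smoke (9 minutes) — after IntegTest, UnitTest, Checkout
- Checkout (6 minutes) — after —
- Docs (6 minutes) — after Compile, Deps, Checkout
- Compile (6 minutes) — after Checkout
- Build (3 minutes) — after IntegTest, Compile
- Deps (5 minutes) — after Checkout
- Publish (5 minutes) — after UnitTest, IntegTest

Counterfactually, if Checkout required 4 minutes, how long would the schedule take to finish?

Actual critical path: Checkout→UnitTest→IntegTest→Smoke = 6+7+8+9 = 30 ⇒ 30 minutes.
Checkout lies on that path, so at 4 minutes the path becomes 28 minutes.
The critical path is still Checkout→UnitTest→IntegTest→Smoke; finish is now 28 minutes.

28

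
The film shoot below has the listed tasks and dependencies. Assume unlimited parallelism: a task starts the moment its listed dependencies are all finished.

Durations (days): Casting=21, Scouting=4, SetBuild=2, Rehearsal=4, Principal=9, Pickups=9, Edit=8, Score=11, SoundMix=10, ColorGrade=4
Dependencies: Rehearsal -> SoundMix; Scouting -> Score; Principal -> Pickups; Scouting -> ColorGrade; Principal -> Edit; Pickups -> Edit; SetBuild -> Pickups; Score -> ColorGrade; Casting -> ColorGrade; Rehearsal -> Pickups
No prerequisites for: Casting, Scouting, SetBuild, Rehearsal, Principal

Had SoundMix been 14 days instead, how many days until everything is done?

Baseline: Principal→Pickups→Edit = 9+9+8 = 26 → 26 days.
SoundMix has 12 days of float (longest path through it is 14).
No other chain overtakes it, so the finish is 26 days.

26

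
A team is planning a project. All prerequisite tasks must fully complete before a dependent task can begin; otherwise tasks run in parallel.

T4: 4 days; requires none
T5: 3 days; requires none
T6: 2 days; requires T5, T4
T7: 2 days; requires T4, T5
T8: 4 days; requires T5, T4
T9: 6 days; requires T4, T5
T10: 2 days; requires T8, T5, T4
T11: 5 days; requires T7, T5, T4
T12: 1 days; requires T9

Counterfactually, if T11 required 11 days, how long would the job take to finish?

Baseline: T4→T7→T11 = 4+2+5 = 11 → 11 days.
T11 is on the critical path; changing it to 11 makes that path 17 days.
The critical path is still T4→T7→T11; finish is now 17 days.

17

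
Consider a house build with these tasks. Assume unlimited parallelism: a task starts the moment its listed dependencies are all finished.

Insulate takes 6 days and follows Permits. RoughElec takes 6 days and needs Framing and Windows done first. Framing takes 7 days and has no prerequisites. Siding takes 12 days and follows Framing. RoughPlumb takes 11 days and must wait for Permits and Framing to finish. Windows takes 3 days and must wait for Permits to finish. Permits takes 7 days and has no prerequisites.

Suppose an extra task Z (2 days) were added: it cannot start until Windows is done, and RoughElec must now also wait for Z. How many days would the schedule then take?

Originally the schedule takes 19 days.
With Z inserted, RoughElec now waits for max(Framing, Windows, Z).
New critical path: Framing→Siding = 7+12 = 19 ⇒ 19 days.

19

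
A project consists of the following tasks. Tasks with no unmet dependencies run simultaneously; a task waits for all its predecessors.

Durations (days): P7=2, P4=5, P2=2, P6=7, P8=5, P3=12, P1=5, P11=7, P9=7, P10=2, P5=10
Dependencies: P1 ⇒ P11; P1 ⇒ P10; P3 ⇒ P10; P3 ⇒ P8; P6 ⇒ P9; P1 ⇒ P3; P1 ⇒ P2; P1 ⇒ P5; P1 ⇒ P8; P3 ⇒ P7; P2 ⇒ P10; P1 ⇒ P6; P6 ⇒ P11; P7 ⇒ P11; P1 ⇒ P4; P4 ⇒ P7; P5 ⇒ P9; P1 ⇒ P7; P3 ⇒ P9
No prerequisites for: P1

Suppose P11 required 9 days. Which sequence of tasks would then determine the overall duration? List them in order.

Critical path before the change: P1→P3→P7→P11 = 5+12+2+7 = 26 giving 26 days.
P11 is on the critical path; changing it to 9 makes that path 28 days.
That remains the longest chain; total 28 days.

P1, P3, P7, P11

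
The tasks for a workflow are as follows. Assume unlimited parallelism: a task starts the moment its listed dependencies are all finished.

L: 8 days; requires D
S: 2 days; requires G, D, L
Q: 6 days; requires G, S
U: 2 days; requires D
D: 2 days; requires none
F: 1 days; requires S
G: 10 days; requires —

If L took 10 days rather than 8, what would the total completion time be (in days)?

Baseline: D→L→S→Q = 2+8+2+6 = 18 → 18 days.
L lies on that path, so at 10 days the path becomes 20 days.
That remains the longest chain; total 20 days.

20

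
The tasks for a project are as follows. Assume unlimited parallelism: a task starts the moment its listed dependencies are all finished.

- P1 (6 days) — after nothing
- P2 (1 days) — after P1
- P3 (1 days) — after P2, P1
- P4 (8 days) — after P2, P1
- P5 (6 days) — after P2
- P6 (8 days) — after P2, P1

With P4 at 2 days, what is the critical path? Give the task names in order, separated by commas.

Critical path before the change: P1→P2→P4 = 6+1+8 = 15 giving 15 days.
Since P4 is critical, the -6 change carries straight to that chain (now 9 days).
New critical path: P1→P2→P6 = 6+1+8 = 15 ⇒ 15 days.

P1, P2, P6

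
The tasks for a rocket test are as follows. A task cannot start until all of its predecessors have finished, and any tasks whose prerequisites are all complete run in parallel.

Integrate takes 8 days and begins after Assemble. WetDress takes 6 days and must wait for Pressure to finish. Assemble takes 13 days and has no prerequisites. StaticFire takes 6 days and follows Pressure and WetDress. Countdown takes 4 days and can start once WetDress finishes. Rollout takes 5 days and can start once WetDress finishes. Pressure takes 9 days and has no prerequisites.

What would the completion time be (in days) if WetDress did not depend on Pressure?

With the dependency in place, Assemble→Integrate = 13+8 = 21 sets the finish at 21 days.
Without Pressure→WetDress, WetDress's earliest start moves from 9 to 0.
The longest chain is now Assemble→Integrate = 13+8 = 21, so the plan takes 21 days.

21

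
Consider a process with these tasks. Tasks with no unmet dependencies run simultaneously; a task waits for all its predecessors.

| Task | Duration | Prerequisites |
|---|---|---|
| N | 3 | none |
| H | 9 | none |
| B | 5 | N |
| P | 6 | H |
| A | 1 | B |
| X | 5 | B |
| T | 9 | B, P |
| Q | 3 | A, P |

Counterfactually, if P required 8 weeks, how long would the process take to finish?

26

As given, the longest chain is H→P→T = 9+6+9 = 24, so the finish is 24 weeks.
P is on the critical path; changing it to 8 makes that path 26 weeks.
The critical path is still H→P→T; finish is now 26 weeks.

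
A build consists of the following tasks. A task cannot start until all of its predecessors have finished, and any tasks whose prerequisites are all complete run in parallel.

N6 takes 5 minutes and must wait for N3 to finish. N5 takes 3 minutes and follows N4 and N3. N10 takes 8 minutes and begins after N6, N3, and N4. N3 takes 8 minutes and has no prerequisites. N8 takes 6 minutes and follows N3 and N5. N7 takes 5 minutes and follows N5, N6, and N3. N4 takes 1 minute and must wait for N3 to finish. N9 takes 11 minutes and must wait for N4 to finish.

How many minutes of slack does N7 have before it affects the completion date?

3

N3→N6→N10 = 8+5+8 = 21 sets the makespan at 21 minutes.
The longest chain containing N7 totals 18 minutes.
Slack of N7 = 16 − 13 = 3 minutes.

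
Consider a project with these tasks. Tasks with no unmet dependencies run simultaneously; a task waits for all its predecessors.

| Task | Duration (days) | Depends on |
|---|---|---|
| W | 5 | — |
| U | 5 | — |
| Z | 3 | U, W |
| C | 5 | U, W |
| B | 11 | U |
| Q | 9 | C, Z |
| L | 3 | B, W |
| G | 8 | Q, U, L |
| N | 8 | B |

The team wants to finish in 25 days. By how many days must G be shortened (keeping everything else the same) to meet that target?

Current finish: 27 days; target: 25.
G is on every critical path, so each day cut from G cuts the finish by one (this holds down to a finish of 24).
Need 27 − 25 = 2 days off G → G becomes 6 days, finish becomes 25.

2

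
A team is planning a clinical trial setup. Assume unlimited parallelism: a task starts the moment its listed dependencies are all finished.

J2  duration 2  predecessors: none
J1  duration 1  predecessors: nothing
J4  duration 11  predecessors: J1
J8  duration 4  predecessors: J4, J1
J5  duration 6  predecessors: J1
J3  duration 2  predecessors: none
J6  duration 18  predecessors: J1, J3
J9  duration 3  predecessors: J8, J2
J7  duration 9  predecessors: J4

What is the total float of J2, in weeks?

16

The longest chain is J1→J4→J7 = 1+11+9 = 21; overall finish 21 weeks.
The longest chain containing J2 totals 5 weeks.
So J2 can slip 18 − 2 = 16 weeks.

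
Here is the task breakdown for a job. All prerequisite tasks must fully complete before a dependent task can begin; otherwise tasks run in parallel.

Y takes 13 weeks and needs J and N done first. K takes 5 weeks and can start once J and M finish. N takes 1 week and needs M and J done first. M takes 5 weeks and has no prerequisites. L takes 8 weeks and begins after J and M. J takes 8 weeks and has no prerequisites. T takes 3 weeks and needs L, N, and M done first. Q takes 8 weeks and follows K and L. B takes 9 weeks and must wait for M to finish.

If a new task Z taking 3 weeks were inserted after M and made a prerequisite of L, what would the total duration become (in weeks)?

24

Originally the project takes 24 weeks.
With Z inserted, L now waits for max(J, M, Z).
New critical path: J→L→Q = 8+8+8 = 24 ⇒ 24 weeks.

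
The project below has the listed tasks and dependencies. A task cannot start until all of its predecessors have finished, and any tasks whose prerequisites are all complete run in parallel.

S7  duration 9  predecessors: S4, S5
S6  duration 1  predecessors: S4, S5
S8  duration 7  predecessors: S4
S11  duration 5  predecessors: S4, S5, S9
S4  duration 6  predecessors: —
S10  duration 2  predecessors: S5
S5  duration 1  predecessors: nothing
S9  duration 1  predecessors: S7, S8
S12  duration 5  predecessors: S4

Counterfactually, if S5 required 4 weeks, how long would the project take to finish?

Baseline: S4→S7→S9→S11 = 6+9+1+5 = 21 → 21 weeks.
The longest path through S5 is only 16 weeks, so S5 has float 5.
No other chain overtakes it, so the finish is 21 weeks.

21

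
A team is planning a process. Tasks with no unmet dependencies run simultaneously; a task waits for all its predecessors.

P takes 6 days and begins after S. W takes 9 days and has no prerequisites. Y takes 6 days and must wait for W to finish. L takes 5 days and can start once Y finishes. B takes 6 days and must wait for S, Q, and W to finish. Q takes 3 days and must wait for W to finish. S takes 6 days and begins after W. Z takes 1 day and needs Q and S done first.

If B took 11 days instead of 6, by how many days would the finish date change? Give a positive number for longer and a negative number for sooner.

The binding path is W→S→B = 9+6+6 = 21; finish at 21 days.
B lies on that path, so at 11 days the path becomes 26 days.
The critical path is still W→S→B; finish is now 26 days.
Change in finish: 26 − 21 = +5 days.

5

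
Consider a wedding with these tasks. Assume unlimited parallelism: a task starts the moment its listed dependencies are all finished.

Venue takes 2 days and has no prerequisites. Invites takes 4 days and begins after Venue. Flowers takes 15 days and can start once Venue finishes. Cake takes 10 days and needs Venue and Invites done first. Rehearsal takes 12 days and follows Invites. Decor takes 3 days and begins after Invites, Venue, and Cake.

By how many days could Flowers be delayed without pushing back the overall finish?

2

Venue→Invites→Cake→Decor = 2+4+10+3 = 19 sets the makespan at 19 days.
Longest path through Flowers: 17 days (earliest finish 17, latest finish 19).
So Flowers can slip 19 − 17 = 2 days.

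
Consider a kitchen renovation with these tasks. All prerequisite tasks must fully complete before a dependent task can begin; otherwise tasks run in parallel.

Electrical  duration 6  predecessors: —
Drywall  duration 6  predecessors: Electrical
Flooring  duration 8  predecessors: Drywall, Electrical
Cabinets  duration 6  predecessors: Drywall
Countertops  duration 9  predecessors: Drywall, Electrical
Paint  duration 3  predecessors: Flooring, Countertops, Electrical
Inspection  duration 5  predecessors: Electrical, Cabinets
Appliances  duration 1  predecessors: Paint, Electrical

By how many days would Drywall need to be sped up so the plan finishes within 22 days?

3

Current finish: 25 days; target: 22.
Drywall is on every critical path, so each day cut from Drywall cuts the finish by one (this holds down to a finish of 20).
Need 25 − 22 = 3 days off Drywall → Drywall becomes 3 days, finish becomes 22.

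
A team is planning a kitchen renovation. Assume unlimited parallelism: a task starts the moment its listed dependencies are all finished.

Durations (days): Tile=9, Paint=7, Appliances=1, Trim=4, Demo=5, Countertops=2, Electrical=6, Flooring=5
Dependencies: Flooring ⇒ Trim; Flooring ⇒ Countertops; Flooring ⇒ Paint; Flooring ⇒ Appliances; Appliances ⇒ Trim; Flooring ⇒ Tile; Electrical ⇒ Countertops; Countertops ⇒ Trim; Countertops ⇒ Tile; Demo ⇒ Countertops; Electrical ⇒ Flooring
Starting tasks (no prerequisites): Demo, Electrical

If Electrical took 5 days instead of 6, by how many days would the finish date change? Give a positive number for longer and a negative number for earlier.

The binding path is Electrical→Flooring→Countertops→Tile = 6+5+2+9 = 22; finish at 22 days.
Since Electrical is critical, the -1 change carries straight to that chain (now 21 days).
The critical path is still Electrical→Flooring→Countertops→Tile; finish is now 21 days.
Change in finish: 21 − 22 = -1 days.

-1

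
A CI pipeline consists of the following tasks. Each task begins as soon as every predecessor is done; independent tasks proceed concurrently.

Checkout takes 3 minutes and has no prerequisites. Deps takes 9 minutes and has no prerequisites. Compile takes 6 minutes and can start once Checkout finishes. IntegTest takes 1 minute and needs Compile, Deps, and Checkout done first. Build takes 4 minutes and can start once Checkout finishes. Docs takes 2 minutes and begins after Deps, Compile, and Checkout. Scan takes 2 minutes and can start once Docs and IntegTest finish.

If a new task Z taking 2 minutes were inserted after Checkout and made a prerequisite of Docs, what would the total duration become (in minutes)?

13

Originally the schedule takes 13 minutes.
With Z inserted, Docs now waits for max(Deps, Compile, Checkout, Z).
New critical path: Checkout→Compile→Docs→Scan = 3+6+2+2 = 13 ⇒ 13 minutes.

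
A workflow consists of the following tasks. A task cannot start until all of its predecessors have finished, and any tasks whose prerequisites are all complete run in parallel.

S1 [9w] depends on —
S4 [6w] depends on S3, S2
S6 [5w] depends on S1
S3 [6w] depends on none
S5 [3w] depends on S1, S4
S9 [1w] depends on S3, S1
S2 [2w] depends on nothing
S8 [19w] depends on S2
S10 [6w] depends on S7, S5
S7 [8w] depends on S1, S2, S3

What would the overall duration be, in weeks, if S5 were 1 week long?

Baseline: S1→S7→S10 = 9+8+6 = 23 → 23 weeks.
The longest path through S5 is only 21 weeks, so S5 has float 2.
The critical path is still S1→S7→S10; finish is now 23 weeks.

23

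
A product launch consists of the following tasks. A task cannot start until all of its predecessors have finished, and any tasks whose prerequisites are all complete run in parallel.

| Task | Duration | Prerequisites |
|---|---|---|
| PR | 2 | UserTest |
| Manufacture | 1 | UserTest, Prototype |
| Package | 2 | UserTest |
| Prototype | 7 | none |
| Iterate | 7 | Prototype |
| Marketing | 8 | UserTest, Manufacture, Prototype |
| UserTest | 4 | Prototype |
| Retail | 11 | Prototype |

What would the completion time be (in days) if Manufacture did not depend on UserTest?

With the dependency in place, Prototype→UserTest→Manufacture→Marketing = 7+4+1+8 = 20 sets the finish at 20 days.
Without UserTest→Manufacture, Manufacture's earliest start moves from 11 to 7.
New critical path: Prototype→UserTest→Marketing = 7+4+8 = 19 ⇒ 19 days.

19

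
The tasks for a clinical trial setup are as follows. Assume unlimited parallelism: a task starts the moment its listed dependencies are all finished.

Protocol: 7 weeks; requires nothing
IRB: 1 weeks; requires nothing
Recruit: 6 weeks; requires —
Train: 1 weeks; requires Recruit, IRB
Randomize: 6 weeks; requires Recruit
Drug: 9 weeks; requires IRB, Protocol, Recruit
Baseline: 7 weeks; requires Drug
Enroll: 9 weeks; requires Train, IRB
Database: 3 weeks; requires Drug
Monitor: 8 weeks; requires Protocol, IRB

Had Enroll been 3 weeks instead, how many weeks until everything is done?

Actual critical path: Protocol→Drug→Baseline = 7+9+7 = 23 ⇒ 23 weeks.
Enroll has 7 weeks of float (longest path through it is 16).
No other chain overtakes it, so the finish is 23 weeks.

23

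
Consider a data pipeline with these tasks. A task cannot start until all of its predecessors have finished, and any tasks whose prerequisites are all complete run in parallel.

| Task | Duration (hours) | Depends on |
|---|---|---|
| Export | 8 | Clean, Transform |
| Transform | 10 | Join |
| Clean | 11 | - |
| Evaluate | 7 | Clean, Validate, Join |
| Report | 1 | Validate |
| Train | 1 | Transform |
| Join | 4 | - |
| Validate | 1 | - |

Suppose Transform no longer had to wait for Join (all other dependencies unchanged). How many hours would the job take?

Before: longest chain Join→Transform→Export = 4+10+8 = 22, finish 22.
Without Join→Transform, Transform's earliest start moves from 4 to 0.
After: Clean→Export = 11+8 = 19 → 19 hours.

19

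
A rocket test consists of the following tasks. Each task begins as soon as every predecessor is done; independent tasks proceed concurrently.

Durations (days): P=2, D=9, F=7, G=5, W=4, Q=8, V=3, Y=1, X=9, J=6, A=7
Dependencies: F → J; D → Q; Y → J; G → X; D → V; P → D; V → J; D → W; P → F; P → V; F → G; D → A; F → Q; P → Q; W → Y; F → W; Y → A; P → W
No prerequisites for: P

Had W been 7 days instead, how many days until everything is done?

26

Critical path before the change: P→D→W→Y→A = 2+9+4+1+7 = 23 giving 23 days.
W lies on that path, so at 7 days the path becomes 26 days.
No other chain overtakes it, so the finish is 26 days.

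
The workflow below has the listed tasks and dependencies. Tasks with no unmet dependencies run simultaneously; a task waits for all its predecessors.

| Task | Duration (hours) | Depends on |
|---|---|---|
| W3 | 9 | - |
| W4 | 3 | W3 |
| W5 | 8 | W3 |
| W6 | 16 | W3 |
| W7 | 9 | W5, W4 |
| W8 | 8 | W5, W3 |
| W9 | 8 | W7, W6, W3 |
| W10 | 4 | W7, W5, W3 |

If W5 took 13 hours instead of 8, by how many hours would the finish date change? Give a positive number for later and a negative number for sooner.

Critical path before the change: W3→W5→W7→W9 = 9+8+9+8 = 34 giving 34 hours.
W5 is on the critical path; changing it to 13 makes that path 39 hours.
No other chain overtakes it, so the finish is 39 hours.
Change in finish: 39 − 34 = +5 hours.

5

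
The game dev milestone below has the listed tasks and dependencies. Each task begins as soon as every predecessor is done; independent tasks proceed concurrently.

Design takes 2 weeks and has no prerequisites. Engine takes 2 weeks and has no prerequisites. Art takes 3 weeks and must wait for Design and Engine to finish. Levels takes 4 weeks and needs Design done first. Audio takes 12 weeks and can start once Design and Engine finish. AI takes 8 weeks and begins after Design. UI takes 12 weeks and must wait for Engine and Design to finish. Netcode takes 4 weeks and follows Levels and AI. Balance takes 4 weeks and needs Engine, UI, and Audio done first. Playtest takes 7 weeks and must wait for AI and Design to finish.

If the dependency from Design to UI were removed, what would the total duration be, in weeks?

Before: longest chain Design→Audio→Balance = 2+12+4 = 18, finish 18.
Dropping Design→UI doesn't change UI's earliest start (2); another predecessor still binds.
The longest chain is now Design→Audio→Balance = 2+12+4 = 18, so the plan takes 18 weeks.

18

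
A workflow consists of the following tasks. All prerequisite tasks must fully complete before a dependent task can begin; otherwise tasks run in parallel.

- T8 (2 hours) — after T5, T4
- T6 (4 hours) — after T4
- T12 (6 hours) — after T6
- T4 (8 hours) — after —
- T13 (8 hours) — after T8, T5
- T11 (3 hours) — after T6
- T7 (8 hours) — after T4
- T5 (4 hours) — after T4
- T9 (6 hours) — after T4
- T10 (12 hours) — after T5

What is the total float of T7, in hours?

8

T4→T5→T10 = 8+4+12 = 24 sets the makespan at 24 hours.
The longest chain containing T7 totals 16 hours.
Float = 24 − 16 = 8.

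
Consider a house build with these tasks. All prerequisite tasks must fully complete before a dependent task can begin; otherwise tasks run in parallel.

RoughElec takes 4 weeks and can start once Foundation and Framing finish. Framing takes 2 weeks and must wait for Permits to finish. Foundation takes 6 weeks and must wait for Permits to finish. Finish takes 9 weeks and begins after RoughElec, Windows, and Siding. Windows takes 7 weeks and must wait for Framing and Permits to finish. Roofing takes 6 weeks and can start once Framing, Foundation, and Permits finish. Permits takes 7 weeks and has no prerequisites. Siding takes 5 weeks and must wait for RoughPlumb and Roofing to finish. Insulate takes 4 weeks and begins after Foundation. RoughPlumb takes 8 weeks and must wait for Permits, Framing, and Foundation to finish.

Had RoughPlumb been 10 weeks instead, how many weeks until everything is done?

Baseline: Permits→Foundation→RoughPlumb→Siding→Finish = 7+6+8+5+9 = 35 → 35 weeks.
Since RoughPlumb is critical, the +2 change carries straight to that chain (now 37 weeks).
No other chain overtakes it, so the finish is 37 weeks.

37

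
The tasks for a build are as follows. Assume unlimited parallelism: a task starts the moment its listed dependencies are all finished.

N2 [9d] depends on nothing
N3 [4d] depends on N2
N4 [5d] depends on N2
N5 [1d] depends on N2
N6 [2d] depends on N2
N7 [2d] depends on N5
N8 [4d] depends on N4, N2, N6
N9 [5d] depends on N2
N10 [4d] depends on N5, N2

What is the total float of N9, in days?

4

N2→N4→N8 = 9+5+4 = 18 sets the makespan at 18 days.
N9 finishes as early as 14 and must finish by 18.
So N9 can slip 18 − 14 = 4 days.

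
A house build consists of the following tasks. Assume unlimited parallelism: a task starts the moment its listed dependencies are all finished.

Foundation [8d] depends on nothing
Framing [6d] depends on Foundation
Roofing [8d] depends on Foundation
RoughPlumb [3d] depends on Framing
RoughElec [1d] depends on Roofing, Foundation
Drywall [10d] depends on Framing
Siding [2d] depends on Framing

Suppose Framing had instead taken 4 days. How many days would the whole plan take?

Critical path before the change: Foundation→Framing→Drywall = 8+6+10 = 24 giving 24 days.
Since Framing is critical, the -2 change carries straight to that chain (now 22 days).
That remains the longest chain; total 22 days.

22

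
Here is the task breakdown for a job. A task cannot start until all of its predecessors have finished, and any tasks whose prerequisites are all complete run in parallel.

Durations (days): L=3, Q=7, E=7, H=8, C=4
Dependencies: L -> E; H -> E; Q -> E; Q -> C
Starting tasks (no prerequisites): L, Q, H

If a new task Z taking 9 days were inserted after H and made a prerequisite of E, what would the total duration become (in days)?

24

Originally the job takes 15 days.
With Z inserted, E now waits for max(L, H, Q, Z).
New critical path: H→Z→E = 8+9+7 = 24 ⇒ 24 days.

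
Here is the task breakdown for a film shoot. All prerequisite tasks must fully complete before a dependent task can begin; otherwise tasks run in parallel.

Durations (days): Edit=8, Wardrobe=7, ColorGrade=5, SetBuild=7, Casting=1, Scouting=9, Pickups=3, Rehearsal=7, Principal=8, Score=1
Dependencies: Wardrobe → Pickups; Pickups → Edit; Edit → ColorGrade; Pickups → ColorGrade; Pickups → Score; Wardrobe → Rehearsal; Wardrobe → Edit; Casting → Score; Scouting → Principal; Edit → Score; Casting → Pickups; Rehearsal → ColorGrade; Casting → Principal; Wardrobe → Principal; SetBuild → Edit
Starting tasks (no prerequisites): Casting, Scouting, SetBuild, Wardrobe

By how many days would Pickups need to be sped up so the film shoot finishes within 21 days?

2

Current finish: 23 days; target: 21.
Pickups is on every critical path, so each day cut from Pickups cuts the finish by one (this holds down to a finish of 21).
Need 23 − 21 = 2 days off Pickups → Pickups becomes 1 day, finish becomes 21.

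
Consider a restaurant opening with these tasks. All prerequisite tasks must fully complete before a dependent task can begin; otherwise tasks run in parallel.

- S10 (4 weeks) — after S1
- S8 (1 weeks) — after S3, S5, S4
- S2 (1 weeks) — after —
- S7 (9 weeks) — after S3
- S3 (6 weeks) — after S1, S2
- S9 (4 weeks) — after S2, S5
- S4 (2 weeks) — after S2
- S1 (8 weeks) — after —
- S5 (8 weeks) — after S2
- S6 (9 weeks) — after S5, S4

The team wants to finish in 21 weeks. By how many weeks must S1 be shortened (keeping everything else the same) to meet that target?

Current finish: 23 weeks; target: 21.
S1 is on every critical path, so each week cut from S1 cuts the finish by one (this holds down to a finish of 18).
Need 23 − 21 = 2 weeks off S1 → S1 becomes 6 weeks, finish becomes 21.

2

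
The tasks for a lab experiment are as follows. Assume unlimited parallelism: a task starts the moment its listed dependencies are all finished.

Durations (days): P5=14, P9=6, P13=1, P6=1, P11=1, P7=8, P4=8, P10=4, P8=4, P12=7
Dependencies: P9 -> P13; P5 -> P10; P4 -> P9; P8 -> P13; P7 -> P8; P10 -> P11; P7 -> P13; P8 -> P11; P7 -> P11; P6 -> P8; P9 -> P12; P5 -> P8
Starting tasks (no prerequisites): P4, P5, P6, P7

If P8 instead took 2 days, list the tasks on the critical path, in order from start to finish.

Baseline: P4→P9→P12 = 8+6+7 = 21 → 21 days.
The longest path through P8 is only 19 days, so P8 has float 2.
The critical path is still P4→P9→P12; finish is now 21 days.

P4, P9, P12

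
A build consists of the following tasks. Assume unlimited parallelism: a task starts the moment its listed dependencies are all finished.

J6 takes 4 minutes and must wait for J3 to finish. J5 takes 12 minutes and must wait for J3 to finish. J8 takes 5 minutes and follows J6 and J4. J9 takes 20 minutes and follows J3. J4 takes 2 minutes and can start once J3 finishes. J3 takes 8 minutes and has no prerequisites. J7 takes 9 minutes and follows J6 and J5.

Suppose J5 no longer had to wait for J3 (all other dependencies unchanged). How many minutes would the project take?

Before: longest chain J3→J5→J7 = 8+12+9 = 29, finish 29.
Without J3→J5, J5's earliest start moves from 8 to 0.
The longest chain is now J3→J9 = 8+20 = 28, so the project takes 28 minutes.

28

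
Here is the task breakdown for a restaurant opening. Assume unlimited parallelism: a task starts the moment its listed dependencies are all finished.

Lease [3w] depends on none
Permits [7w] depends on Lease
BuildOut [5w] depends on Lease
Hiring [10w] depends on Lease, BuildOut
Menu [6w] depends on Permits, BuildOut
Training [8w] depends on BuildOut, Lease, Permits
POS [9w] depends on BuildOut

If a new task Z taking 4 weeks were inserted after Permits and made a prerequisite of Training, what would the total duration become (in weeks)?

22

Originally the job takes 18 weeks.
With Z inserted, Training now waits for max(BuildOut, Lease, Permits, Z).
New critical path: Lease→Permits→Z→Training = 3+7+4+8 = 22 ⇒ 22 weeks.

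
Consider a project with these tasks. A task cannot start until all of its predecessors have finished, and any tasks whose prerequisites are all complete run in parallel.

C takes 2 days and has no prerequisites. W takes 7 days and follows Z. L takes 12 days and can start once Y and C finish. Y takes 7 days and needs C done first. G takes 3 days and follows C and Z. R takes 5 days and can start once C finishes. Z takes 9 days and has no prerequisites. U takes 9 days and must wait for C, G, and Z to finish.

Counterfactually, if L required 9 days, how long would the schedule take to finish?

Actual critical path: C→Y→L = 2+7+12 = 21 ⇒ 21 days.
Since L is critical, the -3 change carries straight to that chain (now 18 days).
New critical path: Z→G→U = 9+3+9 = 21 ⇒ 21 days.

21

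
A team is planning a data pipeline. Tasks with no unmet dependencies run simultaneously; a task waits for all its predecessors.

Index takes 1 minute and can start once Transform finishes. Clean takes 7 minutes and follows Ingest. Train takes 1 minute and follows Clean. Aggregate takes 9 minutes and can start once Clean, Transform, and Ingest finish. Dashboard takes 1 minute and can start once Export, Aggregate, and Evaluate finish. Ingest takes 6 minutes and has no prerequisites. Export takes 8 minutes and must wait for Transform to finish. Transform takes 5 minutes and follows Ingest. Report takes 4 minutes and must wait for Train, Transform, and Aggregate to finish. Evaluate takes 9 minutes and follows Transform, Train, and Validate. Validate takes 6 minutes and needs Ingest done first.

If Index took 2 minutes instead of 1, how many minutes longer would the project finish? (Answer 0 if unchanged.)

0

Critical path before the change: Ingest→Clean→Aggregate→Report = 6+7+9+4 = 26 giving 26 minutes.
The longest path through Index is only 12 minutes, so Index has float 14.
That remains the longest chain; total 26 minutes.
Change in finish: 26 − 26 = +0 minutes.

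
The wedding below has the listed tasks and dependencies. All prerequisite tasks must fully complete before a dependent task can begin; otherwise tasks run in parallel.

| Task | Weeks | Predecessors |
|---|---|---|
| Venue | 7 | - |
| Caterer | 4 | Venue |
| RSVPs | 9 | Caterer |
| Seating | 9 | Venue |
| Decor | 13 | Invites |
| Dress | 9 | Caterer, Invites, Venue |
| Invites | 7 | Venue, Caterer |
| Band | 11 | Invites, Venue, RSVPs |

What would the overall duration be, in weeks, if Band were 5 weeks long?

31

Baseline: Venue→Caterer→RSVPs→Band = 7+4+9+11 = 31 → 31 weeks.
Since Band is critical, the -6 change carries straight to that chain (now 25 weeks).
The binding chain switches to Venue→Caterer→Invites→Decor = 7+4+7+13 = 31; finish 31 weeks.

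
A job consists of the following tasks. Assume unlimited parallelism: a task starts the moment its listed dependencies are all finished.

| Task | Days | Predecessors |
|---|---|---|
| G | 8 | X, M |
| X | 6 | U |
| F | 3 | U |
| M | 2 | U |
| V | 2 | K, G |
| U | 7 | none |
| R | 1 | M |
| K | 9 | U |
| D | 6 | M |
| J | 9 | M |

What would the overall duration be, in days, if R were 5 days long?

23

The binding path is U→X→G→V = 7+6+8+2 = 23; finish at 23 days.
The longest path through R is only 10 days, so R has float 13.
That remains the longest chain; total 23 days.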